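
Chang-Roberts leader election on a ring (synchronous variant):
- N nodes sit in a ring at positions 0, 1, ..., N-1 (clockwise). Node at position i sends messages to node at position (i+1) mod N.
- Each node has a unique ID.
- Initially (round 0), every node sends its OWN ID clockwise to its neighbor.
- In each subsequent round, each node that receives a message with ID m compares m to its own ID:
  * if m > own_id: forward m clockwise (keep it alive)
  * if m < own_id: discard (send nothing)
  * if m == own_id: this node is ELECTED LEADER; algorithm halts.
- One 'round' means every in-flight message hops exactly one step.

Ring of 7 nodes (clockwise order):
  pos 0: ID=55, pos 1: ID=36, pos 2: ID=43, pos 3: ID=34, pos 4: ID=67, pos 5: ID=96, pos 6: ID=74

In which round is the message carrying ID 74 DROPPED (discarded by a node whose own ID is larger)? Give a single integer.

Answer: 6

Derivation:
Round 1: pos1(id36) recv 55: fwd; pos2(id43) recv 36: drop; pos3(id34) recv 43: fwd; pos4(id67) recv 34: drop; pos5(id96) recv 67: drop; pos6(id74) recv 96: fwd; pos0(id55) recv 74: fwd
Round 2: pos2(id43) recv 55: fwd; pos4(id67) recv 43: drop; pos0(id55) recv 96: fwd; pos1(id36) recv 74: fwd
Round 3: pos3(id34) recv 55: fwd; pos1(id36) recv 96: fwd; pos2(id43) recv 74: fwd
Round 4: pos4(id67) recv 55: drop; pos2(id43) recv 96: fwd; pos3(id34) recv 74: fwd
Round 5: pos3(id34) recv 96: fwd; pos4(id67) recv 74: fwd
Round 6: pos4(id67) recv 96: fwd; pos5(id96) recv 74: drop
Round 7: pos5(id96) recv 96: ELECTED
Message ID 74 originates at pos 6; dropped at pos 5 in round 6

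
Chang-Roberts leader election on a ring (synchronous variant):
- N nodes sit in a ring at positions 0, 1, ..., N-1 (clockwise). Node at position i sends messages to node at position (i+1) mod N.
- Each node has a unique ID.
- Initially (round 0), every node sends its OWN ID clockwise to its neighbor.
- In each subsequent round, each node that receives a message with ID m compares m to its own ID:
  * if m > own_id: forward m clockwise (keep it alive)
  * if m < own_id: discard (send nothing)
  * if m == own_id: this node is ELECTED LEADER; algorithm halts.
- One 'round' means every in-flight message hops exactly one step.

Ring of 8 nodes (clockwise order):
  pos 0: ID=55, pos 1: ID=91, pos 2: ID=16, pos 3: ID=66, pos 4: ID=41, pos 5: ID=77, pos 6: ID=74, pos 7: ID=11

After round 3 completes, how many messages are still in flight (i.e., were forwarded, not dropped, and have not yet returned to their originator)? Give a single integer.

Round 1: pos1(id91) recv 55: drop; pos2(id16) recv 91: fwd; pos3(id66) recv 16: drop; pos4(id41) recv 66: fwd; pos5(id77) recv 41: drop; pos6(id74) recv 77: fwd; pos7(id11) recv 74: fwd; pos0(id55) recv 11: drop
Round 2: pos3(id66) recv 91: fwd; pos5(id77) recv 66: drop; pos7(id11) recv 77: fwd; pos0(id55) recv 74: fwd
Round 3: pos4(id41) recv 91: fwd; pos0(id55) recv 77: fwd; pos1(id91) recv 74: drop
After round 3: 2 messages still in flight

Answer: 2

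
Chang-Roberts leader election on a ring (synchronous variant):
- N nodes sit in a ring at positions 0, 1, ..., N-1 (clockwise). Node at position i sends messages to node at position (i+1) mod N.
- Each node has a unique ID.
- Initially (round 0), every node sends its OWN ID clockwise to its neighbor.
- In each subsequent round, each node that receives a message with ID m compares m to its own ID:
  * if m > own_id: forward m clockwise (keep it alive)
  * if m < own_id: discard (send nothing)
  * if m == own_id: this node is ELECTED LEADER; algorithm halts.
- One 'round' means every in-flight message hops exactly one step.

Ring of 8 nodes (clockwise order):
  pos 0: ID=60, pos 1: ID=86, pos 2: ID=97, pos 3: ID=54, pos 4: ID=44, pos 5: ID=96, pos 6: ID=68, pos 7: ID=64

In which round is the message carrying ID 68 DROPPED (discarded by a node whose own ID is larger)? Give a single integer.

Round 1: pos1(id86) recv 60: drop; pos2(id97) recv 86: drop; pos3(id54) recv 97: fwd; pos4(id44) recv 54: fwd; pos5(id96) recv 44: drop; pos6(id68) recv 96: fwd; pos7(id64) recv 68: fwd; pos0(id60) recv 64: fwd
Round 2: pos4(id44) recv 97: fwd; pos5(id96) recv 54: drop; pos7(id64) recv 96: fwd; pos0(id60) recv 68: fwd; pos1(id86) recv 64: drop
Round 3: pos5(id96) recv 97: fwd; pos0(id60) recv 96: fwd; pos1(id86) recv 68: drop
Round 4: pos6(id68) recv 97: fwd; pos1(id86) recv 96: fwd
Round 5: pos7(id64) recv 97: fwd; pos2(id97) recv 96: drop
Round 6: pos0(id60) recv 97: fwd
Round 7: pos1(id86) recv 97: fwd
Round 8: pos2(id97) recv 97: ELECTED
Message ID 68 originates at pos 6; dropped at pos 1 in round 3

Answer: 3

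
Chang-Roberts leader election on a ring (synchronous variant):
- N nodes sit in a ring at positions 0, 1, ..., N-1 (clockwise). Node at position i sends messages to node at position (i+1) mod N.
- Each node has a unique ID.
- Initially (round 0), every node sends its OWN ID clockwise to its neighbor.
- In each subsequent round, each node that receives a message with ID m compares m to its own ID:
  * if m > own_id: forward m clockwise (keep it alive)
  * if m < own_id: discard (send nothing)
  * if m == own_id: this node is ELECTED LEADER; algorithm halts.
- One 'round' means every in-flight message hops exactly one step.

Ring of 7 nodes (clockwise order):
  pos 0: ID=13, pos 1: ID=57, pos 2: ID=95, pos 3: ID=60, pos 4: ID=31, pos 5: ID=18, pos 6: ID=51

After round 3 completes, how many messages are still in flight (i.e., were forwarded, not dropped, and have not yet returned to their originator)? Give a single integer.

Answer: 2

Derivation:
Round 1: pos1(id57) recv 13: drop; pos2(id95) recv 57: drop; pos3(id60) recv 95: fwd; pos4(id31) recv 60: fwd; pos5(id18) recv 31: fwd; pos6(id51) recv 18: drop; pos0(id13) recv 51: fwd
Round 2: pos4(id31) recv 95: fwd; pos5(id18) recv 60: fwd; pos6(id51) recv 31: drop; pos1(id57) recv 51: drop
Round 3: pos5(id18) recv 95: fwd; pos6(id51) recv 60: fwd
After round 3: 2 messages still in flight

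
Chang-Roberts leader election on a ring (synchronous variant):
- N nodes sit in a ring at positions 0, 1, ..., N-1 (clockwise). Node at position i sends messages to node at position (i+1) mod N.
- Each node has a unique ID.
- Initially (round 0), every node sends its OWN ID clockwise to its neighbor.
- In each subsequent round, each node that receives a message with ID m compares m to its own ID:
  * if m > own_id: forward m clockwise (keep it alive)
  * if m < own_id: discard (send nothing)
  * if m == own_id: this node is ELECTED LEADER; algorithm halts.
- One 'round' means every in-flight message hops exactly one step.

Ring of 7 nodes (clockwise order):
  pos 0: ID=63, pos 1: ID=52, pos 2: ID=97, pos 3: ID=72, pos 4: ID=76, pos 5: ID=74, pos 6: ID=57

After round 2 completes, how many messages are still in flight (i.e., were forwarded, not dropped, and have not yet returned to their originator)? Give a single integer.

Round 1: pos1(id52) recv 63: fwd; pos2(id97) recv 52: drop; pos3(id72) recv 97: fwd; pos4(id76) recv 72: drop; pos5(id74) recv 76: fwd; pos6(id57) recv 74: fwd; pos0(id63) recv 57: drop
Round 2: pos2(id97) recv 63: drop; pos4(id76) recv 97: fwd; pos6(id57) recv 76: fwd; pos0(id63) recv 74: fwd
After round 2: 3 messages still in flight

Answer: 3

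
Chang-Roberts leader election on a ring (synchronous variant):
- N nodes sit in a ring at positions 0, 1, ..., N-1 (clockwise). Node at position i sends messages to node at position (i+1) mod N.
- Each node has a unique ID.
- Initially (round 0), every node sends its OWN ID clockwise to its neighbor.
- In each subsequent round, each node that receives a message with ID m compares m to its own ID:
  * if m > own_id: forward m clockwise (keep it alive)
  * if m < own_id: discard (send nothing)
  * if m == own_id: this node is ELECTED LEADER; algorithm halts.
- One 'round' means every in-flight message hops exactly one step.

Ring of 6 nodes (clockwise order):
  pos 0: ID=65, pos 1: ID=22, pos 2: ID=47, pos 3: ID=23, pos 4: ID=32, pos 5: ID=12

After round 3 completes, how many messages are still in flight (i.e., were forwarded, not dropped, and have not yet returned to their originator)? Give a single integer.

Round 1: pos1(id22) recv 65: fwd; pos2(id47) recv 22: drop; pos3(id23) recv 47: fwd; pos4(id32) recv 23: drop; pos5(id12) recv 32: fwd; pos0(id65) recv 12: drop
Round 2: pos2(id47) recv 65: fwd; pos4(id32) recv 47: fwd; pos0(id65) recv 32: drop
Round 3: pos3(id23) recv 65: fwd; pos5(id12) recv 47: fwd
After round 3: 2 messages still in flight

Answer: 2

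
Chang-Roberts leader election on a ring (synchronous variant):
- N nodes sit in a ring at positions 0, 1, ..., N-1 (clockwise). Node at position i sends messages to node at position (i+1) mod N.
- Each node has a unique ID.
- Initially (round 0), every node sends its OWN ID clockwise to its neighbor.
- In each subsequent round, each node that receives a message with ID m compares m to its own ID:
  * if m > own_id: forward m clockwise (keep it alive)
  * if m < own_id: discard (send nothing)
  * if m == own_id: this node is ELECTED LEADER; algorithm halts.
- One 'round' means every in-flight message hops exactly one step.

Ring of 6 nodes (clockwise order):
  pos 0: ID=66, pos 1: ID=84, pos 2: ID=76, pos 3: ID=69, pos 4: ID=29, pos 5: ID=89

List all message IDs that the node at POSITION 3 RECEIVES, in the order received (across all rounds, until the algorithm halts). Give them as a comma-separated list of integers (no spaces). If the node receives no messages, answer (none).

Round 1: pos1(id84) recv 66: drop; pos2(id76) recv 84: fwd; pos3(id69) recv 76: fwd; pos4(id29) recv 69: fwd; pos5(id89) recv 29: drop; pos0(id66) recv 89: fwd
Round 2: pos3(id69) recv 84: fwd; pos4(id29) recv 76: fwd; pos5(id89) recv 69: drop; pos1(id84) recv 89: fwd
Round 3: pos4(id29) recv 84: fwd; pos5(id89) recv 76: drop; pos2(id76) recv 89: fwd
Round 4: pos5(id89) recv 84: drop; pos3(id69) recv 89: fwd
Round 5: pos4(id29) recv 89: fwd
Round 6: pos5(id89) recv 89: ELECTED

Answer: 76,84,89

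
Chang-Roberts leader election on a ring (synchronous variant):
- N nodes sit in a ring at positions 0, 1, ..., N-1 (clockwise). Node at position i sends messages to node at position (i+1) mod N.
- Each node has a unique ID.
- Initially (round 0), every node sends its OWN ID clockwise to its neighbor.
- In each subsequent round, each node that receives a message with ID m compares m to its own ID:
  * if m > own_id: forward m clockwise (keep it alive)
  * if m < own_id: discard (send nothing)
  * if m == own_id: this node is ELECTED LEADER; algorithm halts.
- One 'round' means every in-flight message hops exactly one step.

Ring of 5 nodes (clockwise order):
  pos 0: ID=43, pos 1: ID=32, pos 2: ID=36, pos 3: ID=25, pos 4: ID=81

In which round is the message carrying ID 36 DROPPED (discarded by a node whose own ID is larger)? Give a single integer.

Round 1: pos1(id32) recv 43: fwd; pos2(id36) recv 32: drop; pos3(id25) recv 36: fwd; pos4(id81) recv 25: drop; pos0(id43) recv 81: fwd
Round 2: pos2(id36) recv 43: fwd; pos4(id81) recv 36: drop; pos1(id32) recv 81: fwd
Round 3: pos3(id25) recv 43: fwd; pos2(id36) recv 81: fwd
Round 4: pos4(id81) recv 43: drop; pos3(id25) recv 81: fwd
Round 5: pos4(id81) recv 81: ELECTED
Message ID 36 originates at pos 2; dropped at pos 4 in round 2

Answer: 2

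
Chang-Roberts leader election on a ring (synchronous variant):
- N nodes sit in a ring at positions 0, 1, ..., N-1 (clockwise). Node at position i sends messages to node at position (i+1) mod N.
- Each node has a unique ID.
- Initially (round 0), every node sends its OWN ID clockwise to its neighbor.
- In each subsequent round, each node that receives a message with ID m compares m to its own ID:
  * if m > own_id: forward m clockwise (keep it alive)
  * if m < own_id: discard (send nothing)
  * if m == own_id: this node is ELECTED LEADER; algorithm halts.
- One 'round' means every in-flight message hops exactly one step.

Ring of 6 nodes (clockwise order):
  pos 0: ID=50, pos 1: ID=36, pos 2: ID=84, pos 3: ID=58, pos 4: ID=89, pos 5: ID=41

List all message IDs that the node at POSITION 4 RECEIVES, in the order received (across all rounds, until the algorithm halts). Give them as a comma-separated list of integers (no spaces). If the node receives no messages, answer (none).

Round 1: pos1(id36) recv 50: fwd; pos2(id84) recv 36: drop; pos3(id58) recv 84: fwd; pos4(id89) recv 58: drop; pos5(id41) recv 89: fwd; pos0(id50) recv 41: drop
Round 2: pos2(id84) recv 50: drop; pos4(id89) recv 84: drop; pos0(id50) recv 89: fwd
Round 3: pos1(id36) recv 89: fwd
Round 4: pos2(id84) recv 89: fwd
Round 5: pos3(id58) recv 89: fwd
Round 6: pos4(id89) recv 89: ELECTED

Answer: 58,84,89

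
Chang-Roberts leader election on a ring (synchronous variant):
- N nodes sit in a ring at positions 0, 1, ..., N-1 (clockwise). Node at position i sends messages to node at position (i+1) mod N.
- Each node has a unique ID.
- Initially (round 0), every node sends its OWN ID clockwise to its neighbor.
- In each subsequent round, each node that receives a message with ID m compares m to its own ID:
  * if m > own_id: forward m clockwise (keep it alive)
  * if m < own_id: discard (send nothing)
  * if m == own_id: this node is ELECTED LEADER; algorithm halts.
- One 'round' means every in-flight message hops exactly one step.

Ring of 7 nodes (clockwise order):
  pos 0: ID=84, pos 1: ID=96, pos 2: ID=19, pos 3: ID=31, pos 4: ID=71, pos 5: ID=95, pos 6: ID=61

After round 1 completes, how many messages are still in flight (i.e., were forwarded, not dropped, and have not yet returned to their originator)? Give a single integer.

Answer: 2

Derivation:
Round 1: pos1(id96) recv 84: drop; pos2(id19) recv 96: fwd; pos3(id31) recv 19: drop; pos4(id71) recv 31: drop; pos5(id95) recv 71: drop; pos6(id61) recv 95: fwd; pos0(id84) recv 61: drop
After round 1: 2 messages still in flight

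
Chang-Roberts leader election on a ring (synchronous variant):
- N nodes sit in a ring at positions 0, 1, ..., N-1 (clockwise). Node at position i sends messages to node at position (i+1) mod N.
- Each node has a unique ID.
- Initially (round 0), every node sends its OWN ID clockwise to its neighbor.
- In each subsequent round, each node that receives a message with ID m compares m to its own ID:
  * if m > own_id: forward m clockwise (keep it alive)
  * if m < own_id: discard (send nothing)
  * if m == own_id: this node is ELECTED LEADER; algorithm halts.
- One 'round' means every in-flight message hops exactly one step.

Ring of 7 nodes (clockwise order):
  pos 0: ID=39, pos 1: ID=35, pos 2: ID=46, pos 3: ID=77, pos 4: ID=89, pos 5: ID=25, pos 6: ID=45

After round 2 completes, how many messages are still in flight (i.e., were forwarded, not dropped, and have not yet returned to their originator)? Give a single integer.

Answer: 2

Derivation:
Round 1: pos1(id35) recv 39: fwd; pos2(id46) recv 35: drop; pos3(id77) recv 46: drop; pos4(id89) recv 77: drop; pos5(id25) recv 89: fwd; pos6(id45) recv 25: drop; pos0(id39) recv 45: fwd
Round 2: pos2(id46) recv 39: drop; pos6(id45) recv 89: fwd; pos1(id35) recv 45: fwd
After round 2: 2 messages still in flight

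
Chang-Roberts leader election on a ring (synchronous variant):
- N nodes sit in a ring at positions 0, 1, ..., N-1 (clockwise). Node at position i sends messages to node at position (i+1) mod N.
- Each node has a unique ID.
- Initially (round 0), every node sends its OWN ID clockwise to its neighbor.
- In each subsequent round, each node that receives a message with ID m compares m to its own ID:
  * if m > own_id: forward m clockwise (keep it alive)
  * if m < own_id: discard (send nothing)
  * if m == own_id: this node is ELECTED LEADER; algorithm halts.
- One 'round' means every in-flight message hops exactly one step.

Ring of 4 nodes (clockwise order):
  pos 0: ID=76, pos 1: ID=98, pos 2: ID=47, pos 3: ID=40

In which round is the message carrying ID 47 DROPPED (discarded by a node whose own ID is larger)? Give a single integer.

Answer: 2

Derivation:
Round 1: pos1(id98) recv 76: drop; pos2(id47) recv 98: fwd; pos3(id40) recv 47: fwd; pos0(id76) recv 40: drop
Round 2: pos3(id40) recv 98: fwd; pos0(id76) recv 47: drop
Round 3: pos0(id76) recv 98: fwd
Round 4: pos1(id98) recv 98: ELECTED
Message ID 47 originates at pos 2; dropped at pos 0 in round 2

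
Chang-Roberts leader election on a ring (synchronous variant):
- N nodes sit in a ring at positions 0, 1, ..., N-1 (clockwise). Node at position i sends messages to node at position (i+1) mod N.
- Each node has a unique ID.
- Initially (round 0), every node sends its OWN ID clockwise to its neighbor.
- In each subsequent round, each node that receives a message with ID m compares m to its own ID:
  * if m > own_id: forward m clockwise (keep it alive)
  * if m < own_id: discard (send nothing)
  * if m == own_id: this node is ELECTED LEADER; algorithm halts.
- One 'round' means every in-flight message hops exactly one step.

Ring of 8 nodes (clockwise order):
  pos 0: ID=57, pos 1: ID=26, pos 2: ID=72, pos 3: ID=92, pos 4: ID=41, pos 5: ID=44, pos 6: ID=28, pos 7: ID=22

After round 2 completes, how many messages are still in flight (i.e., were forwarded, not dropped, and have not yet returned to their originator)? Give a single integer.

Answer: 2

Derivation:
Round 1: pos1(id26) recv 57: fwd; pos2(id72) recv 26: drop; pos3(id92) recv 72: drop; pos4(id41) recv 92: fwd; pos5(id44) recv 41: drop; pos6(id28) recv 44: fwd; pos7(id22) recv 28: fwd; pos0(id57) recv 22: drop
Round 2: pos2(id72) recv 57: drop; pos5(id44) recv 92: fwd; pos7(id22) recv 44: fwd; pos0(id57) recv 28: drop
After round 2: 2 messages still in flight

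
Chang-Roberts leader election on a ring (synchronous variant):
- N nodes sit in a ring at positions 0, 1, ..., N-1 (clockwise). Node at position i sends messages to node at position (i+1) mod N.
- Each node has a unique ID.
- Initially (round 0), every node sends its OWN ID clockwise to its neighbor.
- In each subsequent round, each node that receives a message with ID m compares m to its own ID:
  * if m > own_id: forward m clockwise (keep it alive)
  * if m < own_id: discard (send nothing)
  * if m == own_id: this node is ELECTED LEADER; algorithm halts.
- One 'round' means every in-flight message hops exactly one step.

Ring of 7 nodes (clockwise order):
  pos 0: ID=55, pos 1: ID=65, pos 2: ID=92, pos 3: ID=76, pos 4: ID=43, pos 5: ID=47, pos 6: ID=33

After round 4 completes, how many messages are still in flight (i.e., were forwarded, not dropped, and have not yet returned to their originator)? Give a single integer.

Round 1: pos1(id65) recv 55: drop; pos2(id92) recv 65: drop; pos3(id76) recv 92: fwd; pos4(id43) recv 76: fwd; pos5(id47) recv 43: drop; pos6(id33) recv 47: fwd; pos0(id55) recv 33: drop
Round 2: pos4(id43) recv 92: fwd; pos5(id47) recv 76: fwd; pos0(id55) recv 47: drop
Round 3: pos5(id47) recv 92: fwd; pos6(id33) recv 76: fwd
Round 4: pos6(id33) recv 92: fwd; pos0(id55) recv 76: fwd
After round 4: 2 messages still in flight

Answer: 2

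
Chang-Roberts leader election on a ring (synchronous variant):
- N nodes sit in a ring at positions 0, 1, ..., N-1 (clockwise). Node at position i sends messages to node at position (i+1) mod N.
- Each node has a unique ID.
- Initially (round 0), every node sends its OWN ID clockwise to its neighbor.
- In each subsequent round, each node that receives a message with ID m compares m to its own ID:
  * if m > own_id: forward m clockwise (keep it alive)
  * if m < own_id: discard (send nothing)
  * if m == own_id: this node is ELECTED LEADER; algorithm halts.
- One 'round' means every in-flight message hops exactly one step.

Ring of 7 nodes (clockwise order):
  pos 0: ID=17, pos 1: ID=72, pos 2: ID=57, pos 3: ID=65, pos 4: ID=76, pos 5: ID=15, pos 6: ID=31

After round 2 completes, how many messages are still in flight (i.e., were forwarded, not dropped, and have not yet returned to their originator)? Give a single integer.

Round 1: pos1(id72) recv 17: drop; pos2(id57) recv 72: fwd; pos3(id65) recv 57: drop; pos4(id76) recv 65: drop; pos5(id15) recv 76: fwd; pos6(id31) recv 15: drop; pos0(id17) recv 31: fwd
Round 2: pos3(id65) recv 72: fwd; pos6(id31) recv 76: fwd; pos1(id72) recv 31: drop
After round 2: 2 messages still in flight

Answer: 2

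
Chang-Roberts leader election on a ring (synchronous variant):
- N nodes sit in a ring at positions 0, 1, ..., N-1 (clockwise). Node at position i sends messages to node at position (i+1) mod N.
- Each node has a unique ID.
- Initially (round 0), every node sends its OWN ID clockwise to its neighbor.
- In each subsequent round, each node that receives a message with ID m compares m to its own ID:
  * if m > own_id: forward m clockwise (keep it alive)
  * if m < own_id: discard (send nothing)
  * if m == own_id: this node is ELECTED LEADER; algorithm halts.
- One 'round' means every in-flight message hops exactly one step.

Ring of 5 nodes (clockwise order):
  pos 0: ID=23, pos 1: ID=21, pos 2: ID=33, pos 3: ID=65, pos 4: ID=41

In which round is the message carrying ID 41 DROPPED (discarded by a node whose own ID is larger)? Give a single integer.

Answer: 4

Derivation:
Round 1: pos1(id21) recv 23: fwd; pos2(id33) recv 21: drop; pos3(id65) recv 33: drop; pos4(id41) recv 65: fwd; pos0(id23) recv 41: fwd
Round 2: pos2(id33) recv 23: drop; pos0(id23) recv 65: fwd; pos1(id21) recv 41: fwd
Round 3: pos1(id21) recv 65: fwd; pos2(id33) recv 41: fwd
Round 4: pos2(id33) recv 65: fwd; pos3(id65) recv 41: drop
Round 5: pos3(id65) recv 65: ELECTED
Message ID 41 originates at pos 4; dropped at pos 3 in round 4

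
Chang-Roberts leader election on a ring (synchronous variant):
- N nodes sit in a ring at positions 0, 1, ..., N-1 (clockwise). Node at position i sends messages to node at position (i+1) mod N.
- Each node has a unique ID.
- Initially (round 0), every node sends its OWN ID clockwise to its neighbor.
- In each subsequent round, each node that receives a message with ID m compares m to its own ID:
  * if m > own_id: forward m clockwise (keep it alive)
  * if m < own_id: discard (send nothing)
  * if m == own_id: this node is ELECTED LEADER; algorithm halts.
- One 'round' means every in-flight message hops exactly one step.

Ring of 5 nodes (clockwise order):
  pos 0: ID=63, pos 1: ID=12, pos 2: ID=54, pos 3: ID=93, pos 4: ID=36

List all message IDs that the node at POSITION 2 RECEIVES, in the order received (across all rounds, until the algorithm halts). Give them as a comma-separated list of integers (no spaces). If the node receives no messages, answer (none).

Round 1: pos1(id12) recv 63: fwd; pos2(id54) recv 12: drop; pos3(id93) recv 54: drop; pos4(id36) recv 93: fwd; pos0(id63) recv 36: drop
Round 2: pos2(id54) recv 63: fwd; pos0(id63) recv 93: fwd
Round 3: pos3(id93) recv 63: drop; pos1(id12) recv 93: fwd
Round 4: pos2(id54) recv 93: fwd
Round 5: pos3(id93) recv 93: ELECTED

Answer: 12,63,93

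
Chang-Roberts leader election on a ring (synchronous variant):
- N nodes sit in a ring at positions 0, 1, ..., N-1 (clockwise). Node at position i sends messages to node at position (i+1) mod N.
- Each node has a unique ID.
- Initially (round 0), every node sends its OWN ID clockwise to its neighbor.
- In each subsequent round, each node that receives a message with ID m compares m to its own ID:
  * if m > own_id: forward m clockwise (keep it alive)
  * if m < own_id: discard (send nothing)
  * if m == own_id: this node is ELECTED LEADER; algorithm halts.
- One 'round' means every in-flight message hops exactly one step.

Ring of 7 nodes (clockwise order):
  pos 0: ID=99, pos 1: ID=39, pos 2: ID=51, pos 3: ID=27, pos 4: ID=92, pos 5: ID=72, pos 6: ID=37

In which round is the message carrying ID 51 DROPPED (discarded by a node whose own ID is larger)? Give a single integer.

Answer: 2

Derivation:
Round 1: pos1(id39) recv 99: fwd; pos2(id51) recv 39: drop; pos3(id27) recv 51: fwd; pos4(id92) recv 27: drop; pos5(id72) recv 92: fwd; pos6(id37) recv 72: fwd; pos0(id99) recv 37: drop
Round 2: pos2(id51) recv 99: fwd; pos4(id92) recv 51: drop; pos6(id37) recv 92: fwd; pos0(id99) recv 72: drop
Round 3: pos3(id27) recv 99: fwd; pos0(id99) recv 92: drop
Round 4: pos4(id92) recv 99: fwd
Round 5: pos5(id72) recv 99: fwd
Round 6: pos6(id37) recv 99: fwd
Round 7: pos0(id99) recv 99: ELECTED
Message ID 51 originates at pos 2; dropped at pos 4 in round 2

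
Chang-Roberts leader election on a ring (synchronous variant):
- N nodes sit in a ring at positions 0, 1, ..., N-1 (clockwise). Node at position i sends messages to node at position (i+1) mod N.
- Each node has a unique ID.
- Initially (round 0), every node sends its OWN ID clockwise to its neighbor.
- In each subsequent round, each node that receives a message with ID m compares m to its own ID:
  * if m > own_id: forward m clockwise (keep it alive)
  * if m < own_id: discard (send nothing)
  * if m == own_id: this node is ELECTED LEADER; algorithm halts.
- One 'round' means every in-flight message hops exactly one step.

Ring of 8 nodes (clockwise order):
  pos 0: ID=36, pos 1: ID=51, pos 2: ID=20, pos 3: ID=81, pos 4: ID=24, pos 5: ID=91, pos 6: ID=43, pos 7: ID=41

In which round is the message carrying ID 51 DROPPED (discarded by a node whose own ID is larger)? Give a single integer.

Round 1: pos1(id51) recv 36: drop; pos2(id20) recv 51: fwd; pos3(id81) recv 20: drop; pos4(id24) recv 81: fwd; pos5(id91) recv 24: drop; pos6(id43) recv 91: fwd; pos7(id41) recv 43: fwd; pos0(id36) recv 41: fwd
Round 2: pos3(id81) recv 51: drop; pos5(id91) recv 81: drop; pos7(id41) recv 91: fwd; pos0(id36) recv 43: fwd; pos1(id51) recv 41: drop
Round 3: pos0(id36) recv 91: fwd; pos1(id51) recv 43: drop
Round 4: pos1(id51) recv 91: fwd
Round 5: pos2(id20) recv 91: fwd
Round 6: pos3(id81) recv 91: fwd
Round 7: pos4(id24) recv 91: fwd
Round 8: pos5(id91) recv 91: ELECTED
Message ID 51 originates at pos 1; dropped at pos 3 in round 2

Answer: 2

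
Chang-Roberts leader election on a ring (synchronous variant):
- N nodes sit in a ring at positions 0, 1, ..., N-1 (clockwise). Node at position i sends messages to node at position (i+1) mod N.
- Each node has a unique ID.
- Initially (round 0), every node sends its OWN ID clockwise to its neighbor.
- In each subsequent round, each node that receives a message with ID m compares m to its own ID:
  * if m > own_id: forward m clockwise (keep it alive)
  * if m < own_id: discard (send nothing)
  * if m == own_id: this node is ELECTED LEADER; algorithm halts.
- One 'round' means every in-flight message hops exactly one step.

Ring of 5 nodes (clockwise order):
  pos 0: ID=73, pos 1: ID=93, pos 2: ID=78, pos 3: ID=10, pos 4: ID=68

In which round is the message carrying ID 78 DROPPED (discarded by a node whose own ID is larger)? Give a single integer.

Round 1: pos1(id93) recv 73: drop; pos2(id78) recv 93: fwd; pos3(id10) recv 78: fwd; pos4(id68) recv 10: drop; pos0(id73) recv 68: drop
Round 2: pos3(id10) recv 93: fwd; pos4(id68) recv 78: fwd
Round 3: pos4(id68) recv 93: fwd; pos0(id73) recv 78: fwd
Round 4: pos0(id73) recv 93: fwd; pos1(id93) recv 78: drop
Round 5: pos1(id93) recv 93: ELECTED
Message ID 78 originates at pos 2; dropped at pos 1 in round 4

Answer: 4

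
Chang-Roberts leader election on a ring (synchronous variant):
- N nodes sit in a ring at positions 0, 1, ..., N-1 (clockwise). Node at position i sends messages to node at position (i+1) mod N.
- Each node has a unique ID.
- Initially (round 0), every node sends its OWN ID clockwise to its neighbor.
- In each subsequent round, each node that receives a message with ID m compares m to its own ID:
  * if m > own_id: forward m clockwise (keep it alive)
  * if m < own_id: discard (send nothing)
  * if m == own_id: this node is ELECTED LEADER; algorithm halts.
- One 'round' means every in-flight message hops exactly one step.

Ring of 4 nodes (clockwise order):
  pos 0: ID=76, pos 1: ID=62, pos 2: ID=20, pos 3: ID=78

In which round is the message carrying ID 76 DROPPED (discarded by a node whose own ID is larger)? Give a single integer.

Round 1: pos1(id62) recv 76: fwd; pos2(id20) recv 62: fwd; pos3(id78) recv 20: drop; pos0(id76) recv 78: fwd
Round 2: pos2(id20) recv 76: fwd; pos3(id78) recv 62: drop; pos1(id62) recv 78: fwd
Round 3: pos3(id78) recv 76: drop; pos2(id20) recv 78: fwd
Round 4: pos3(id78) recv 78: ELECTED
Message ID 76 originates at pos 0; dropped at pos 3 in round 3

Answer: 3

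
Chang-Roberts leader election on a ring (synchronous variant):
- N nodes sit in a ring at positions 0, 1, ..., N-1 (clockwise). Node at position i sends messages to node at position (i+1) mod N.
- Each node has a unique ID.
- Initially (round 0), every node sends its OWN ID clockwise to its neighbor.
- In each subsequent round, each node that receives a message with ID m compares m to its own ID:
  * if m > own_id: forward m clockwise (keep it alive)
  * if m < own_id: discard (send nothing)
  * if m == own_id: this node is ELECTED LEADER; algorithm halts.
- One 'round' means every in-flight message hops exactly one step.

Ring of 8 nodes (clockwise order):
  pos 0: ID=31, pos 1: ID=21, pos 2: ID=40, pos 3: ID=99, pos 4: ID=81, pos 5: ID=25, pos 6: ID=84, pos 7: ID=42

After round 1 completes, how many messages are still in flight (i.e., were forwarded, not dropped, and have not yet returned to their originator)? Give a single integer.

Answer: 5

Derivation:
Round 1: pos1(id21) recv 31: fwd; pos2(id40) recv 21: drop; pos3(id99) recv 40: drop; pos4(id81) recv 99: fwd; pos5(id25) recv 81: fwd; pos6(id84) recv 25: drop; pos7(id42) recv 84: fwd; pos0(id31) recv 42: fwd
After round 1: 5 messages still in flight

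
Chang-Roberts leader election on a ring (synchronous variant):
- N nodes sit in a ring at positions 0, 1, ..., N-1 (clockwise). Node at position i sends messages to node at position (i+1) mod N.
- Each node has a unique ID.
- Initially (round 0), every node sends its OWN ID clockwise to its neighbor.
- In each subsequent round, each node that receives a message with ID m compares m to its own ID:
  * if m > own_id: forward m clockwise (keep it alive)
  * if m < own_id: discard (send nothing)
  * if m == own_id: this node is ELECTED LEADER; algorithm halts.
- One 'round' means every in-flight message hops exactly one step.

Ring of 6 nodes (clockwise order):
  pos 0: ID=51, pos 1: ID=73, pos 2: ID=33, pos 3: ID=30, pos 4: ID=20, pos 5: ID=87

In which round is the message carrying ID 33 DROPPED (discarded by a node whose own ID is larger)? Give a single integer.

Answer: 3

Derivation:
Round 1: pos1(id73) recv 51: drop; pos2(id33) recv 73: fwd; pos3(id30) recv 33: fwd; pos4(id20) recv 30: fwd; pos5(id87) recv 20: drop; pos0(id51) recv 87: fwd
Round 2: pos3(id30) recv 73: fwd; pos4(id20) recv 33: fwd; pos5(id87) recv 30: drop; pos1(id73) recv 87: fwd
Round 3: pos4(id20) recv 73: fwd; pos5(id87) recv 33: drop; pos2(id33) recv 87: fwd
Round 4: pos5(id87) recv 73: drop; pos3(id30) recv 87: fwd
Round 5: pos4(id20) recv 87: fwd
Round 6: pos5(id87) recv 87: ELECTED
Message ID 33 originates at pos 2; dropped at pos 5 in round 3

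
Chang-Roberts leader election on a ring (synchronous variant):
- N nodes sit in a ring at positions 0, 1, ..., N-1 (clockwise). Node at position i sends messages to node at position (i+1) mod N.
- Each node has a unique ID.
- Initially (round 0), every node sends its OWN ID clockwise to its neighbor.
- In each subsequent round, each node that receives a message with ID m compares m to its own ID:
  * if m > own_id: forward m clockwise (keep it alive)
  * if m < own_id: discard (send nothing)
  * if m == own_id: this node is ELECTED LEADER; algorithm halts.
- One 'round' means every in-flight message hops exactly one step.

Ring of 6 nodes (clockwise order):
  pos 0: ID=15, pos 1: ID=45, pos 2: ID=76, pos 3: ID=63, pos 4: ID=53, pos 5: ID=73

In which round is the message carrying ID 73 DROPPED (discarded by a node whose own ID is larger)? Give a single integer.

Round 1: pos1(id45) recv 15: drop; pos2(id76) recv 45: drop; pos3(id63) recv 76: fwd; pos4(id53) recv 63: fwd; pos5(id73) recv 53: drop; pos0(id15) recv 73: fwd
Round 2: pos4(id53) recv 76: fwd; pos5(id73) recv 63: drop; pos1(id45) recv 73: fwd
Round 3: pos5(id73) recv 76: fwd; pos2(id76) recv 73: drop
Round 4: pos0(id15) recv 76: fwd
Round 5: pos1(id45) recv 76: fwd
Round 6: pos2(id76) recv 76: ELECTED
Message ID 73 originates at pos 5; dropped at pos 2 in round 3

Answer: 3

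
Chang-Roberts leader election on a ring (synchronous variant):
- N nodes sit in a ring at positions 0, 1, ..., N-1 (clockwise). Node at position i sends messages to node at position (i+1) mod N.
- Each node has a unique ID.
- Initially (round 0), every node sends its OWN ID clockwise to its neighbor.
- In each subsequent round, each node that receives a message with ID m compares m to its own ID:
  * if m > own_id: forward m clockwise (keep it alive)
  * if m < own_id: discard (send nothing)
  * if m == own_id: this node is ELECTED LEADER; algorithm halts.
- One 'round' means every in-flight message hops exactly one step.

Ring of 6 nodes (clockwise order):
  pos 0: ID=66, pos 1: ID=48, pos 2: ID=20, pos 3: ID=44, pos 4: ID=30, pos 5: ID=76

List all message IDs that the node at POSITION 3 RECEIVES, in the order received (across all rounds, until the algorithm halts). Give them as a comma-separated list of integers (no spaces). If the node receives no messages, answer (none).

Answer: 20,48,66,76

Derivation:
Round 1: pos1(id48) recv 66: fwd; pos2(id20) recv 48: fwd; pos3(id44) recv 20: drop; pos4(id30) recv 44: fwd; pos5(id76) recv 30: drop; pos0(id66) recv 76: fwd
Round 2: pos2(id20) recv 66: fwd; pos3(id44) recv 48: fwd; pos5(id76) recv 44: drop; pos1(id48) recv 76: fwd
Round 3: pos3(id44) recv 66: fwd; pos4(id30) recv 48: fwd; pos2(id20) recv 76: fwd
Round 4: pos4(id30) recv 66: fwd; pos5(id76) recv 48: drop; pos3(id44) recv 76: fwd
Round 5: pos5(id76) recv 66: drop; pos4(id30) recv 76: fwd
Round 6: pos5(id76) recv 76: ELECTED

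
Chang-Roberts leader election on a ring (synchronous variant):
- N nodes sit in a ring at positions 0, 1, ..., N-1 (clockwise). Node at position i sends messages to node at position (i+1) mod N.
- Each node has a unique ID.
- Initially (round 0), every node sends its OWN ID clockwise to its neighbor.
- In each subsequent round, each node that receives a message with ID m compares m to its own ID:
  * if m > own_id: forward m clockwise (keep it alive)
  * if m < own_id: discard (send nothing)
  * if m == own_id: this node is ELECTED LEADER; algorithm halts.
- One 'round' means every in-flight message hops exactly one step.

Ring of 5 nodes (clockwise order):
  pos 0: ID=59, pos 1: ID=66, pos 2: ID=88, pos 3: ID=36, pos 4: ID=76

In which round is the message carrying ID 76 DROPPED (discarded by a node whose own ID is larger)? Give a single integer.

Round 1: pos1(id66) recv 59: drop; pos2(id88) recv 66: drop; pos3(id36) recv 88: fwd; pos4(id76) recv 36: drop; pos0(id59) recv 76: fwd
Round 2: pos4(id76) recv 88: fwd; pos1(id66) recv 76: fwd
Round 3: pos0(id59) recv 88: fwd; pos2(id88) recv 76: drop
Round 4: pos1(id66) recv 88: fwd
Round 5: pos2(id88) recv 88: ELECTED
Message ID 76 originates at pos 4; dropped at pos 2 in round 3

Answer: 3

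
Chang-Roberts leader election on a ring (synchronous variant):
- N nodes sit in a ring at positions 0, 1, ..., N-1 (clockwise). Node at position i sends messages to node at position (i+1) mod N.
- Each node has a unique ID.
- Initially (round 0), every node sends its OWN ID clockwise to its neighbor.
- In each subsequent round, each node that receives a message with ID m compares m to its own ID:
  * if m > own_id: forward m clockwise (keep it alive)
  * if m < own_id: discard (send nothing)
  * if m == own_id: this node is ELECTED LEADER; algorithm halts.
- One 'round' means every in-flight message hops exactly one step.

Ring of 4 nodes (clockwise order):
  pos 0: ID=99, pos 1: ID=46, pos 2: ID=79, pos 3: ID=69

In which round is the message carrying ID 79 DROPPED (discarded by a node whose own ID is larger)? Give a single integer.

Round 1: pos1(id46) recv 99: fwd; pos2(id79) recv 46: drop; pos3(id69) recv 79: fwd; pos0(id99) recv 69: drop
Round 2: pos2(id79) recv 99: fwd; pos0(id99) recv 79: drop
Round 3: pos3(id69) recv 99: fwd
Round 4: pos0(id99) recv 99: ELECTED
Message ID 79 originates at pos 2; dropped at pos 0 in round 2

Answer: 2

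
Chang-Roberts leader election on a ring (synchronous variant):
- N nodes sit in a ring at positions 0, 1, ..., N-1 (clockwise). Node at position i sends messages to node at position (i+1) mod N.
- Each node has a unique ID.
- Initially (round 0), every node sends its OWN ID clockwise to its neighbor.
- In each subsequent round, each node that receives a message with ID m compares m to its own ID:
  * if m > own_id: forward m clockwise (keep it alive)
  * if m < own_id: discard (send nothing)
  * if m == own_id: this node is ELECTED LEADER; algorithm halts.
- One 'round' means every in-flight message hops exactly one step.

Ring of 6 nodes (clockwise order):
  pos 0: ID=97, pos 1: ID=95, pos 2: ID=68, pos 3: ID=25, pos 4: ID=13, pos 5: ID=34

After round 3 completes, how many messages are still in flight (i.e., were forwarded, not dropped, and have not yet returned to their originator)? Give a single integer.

Round 1: pos1(id95) recv 97: fwd; pos2(id68) recv 95: fwd; pos3(id25) recv 68: fwd; pos4(id13) recv 25: fwd; pos5(id34) recv 13: drop; pos0(id97) recv 34: drop
Round 2: pos2(id68) recv 97: fwd; pos3(id25) recv 95: fwd; pos4(id13) recv 68: fwd; pos5(id34) recv 25: drop
Round 3: pos3(id25) recv 97: fwd; pos4(id13) recv 95: fwd; pos5(id34) recv 68: fwd
After round 3: 3 messages still in flight

Answer: 3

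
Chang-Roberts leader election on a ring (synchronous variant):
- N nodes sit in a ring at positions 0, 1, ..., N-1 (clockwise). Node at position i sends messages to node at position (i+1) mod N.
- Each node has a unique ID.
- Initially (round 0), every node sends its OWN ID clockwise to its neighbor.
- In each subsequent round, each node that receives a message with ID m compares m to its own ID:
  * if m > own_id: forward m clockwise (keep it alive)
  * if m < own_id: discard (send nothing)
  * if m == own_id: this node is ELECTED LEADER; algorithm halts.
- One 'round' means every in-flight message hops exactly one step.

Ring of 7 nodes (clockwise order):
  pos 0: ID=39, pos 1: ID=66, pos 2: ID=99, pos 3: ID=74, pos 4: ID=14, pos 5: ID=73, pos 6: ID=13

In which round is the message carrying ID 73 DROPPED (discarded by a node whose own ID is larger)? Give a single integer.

Answer: 4

Derivation:
Round 1: pos1(id66) recv 39: drop; pos2(id99) recv 66: drop; pos3(id74) recv 99: fwd; pos4(id14) recv 74: fwd; pos5(id73) recv 14: drop; pos6(id13) recv 73: fwd; pos0(id39) recv 13: drop
Round 2: pos4(id14) recv 99: fwd; pos5(id73) recv 74: fwd; pos0(id39) recv 73: fwd
Round 3: pos5(id73) recv 99: fwd; pos6(id13) recv 74: fwd; pos1(id66) recv 73: fwd
Round 4: pos6(id13) recv 99: fwd; pos0(id39) recv 74: fwd; pos2(id99) recv 73: drop
Round 5: pos0(id39) recv 99: fwd; pos1(id66) recv 74: fwd
Round 6: pos1(id66) recv 99: fwd; pos2(id99) recv 74: drop
Round 7: pos2(id99) recv 99: ELECTED
Message ID 73 originates at pos 5; dropped at pos 2 in round 4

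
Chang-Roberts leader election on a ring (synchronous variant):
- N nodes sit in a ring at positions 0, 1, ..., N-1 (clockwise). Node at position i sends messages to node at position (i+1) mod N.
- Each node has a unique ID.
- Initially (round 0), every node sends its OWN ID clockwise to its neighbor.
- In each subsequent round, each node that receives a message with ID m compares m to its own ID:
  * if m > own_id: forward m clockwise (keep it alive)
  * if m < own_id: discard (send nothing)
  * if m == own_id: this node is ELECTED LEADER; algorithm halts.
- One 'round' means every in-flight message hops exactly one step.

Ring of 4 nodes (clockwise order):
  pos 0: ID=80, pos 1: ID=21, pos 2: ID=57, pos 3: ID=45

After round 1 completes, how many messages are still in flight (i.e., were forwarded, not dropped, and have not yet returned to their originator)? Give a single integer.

Round 1: pos1(id21) recv 80: fwd; pos2(id57) recv 21: drop; pos3(id45) recv 57: fwd; pos0(id80) recv 45: drop
After round 1: 2 messages still in flight

Answer: 2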